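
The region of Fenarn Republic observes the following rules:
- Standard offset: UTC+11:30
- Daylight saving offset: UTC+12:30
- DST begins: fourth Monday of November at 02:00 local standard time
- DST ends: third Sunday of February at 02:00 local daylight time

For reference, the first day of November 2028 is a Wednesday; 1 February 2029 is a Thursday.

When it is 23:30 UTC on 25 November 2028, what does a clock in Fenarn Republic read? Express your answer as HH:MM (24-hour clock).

11:00

1 November 2028 is a Wednesday, so the first Monday is November 6 and the fourth is November 27.
1 February 2029 is a Thursday, so the first Sunday is February 4 and the third is February 18.
At the standard offset (UTC+11:30), 23:30 UTC + 11h30m = 11:00 Fenarn Republic standard time (rolling into the next day, 26 November 2028).
Daylight saving runs 27 November 2028 – 18 February 2029; the standard-time date in Fenarn Republic, 26 November 2028, is outside that window, so Fenarn Republic is on standard time at UTC+11:30.
23:30 UTC + 11h30m = 11:00 local (rolling into the next day, 26 November 2028).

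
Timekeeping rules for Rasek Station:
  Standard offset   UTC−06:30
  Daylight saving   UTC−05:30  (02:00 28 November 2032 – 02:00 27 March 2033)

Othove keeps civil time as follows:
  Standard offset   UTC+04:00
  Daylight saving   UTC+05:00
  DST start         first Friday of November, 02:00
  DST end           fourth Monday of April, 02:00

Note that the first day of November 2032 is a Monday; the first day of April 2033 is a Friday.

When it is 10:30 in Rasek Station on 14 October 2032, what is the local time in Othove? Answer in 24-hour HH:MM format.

21:00

14 October 2032 does not fall between 28 November 2032 and 27 March 2033, so daylight saving is not in effect and Rasek Station is at UTC−06:30.
10:30 Rasek Station + 6h30m = 17:00 UTC.
1 November 2032 is a Monday, so the first Friday is November 5.
1 April 2033 is a Friday, so the first Monday is April 4 and the fourth is April 25.
At the standard offset (UTC+04:00), 17:00 UTC + 4h = 21:00 Othove standard time.
The standard-time date in Othove, 14 October 2032, does not fall between 5 November 2032 and 25 April 2033, so daylight saving is not in effect and Othove is at UTC+04:00.
17:00 UTC + 4h = 21:00 Othove.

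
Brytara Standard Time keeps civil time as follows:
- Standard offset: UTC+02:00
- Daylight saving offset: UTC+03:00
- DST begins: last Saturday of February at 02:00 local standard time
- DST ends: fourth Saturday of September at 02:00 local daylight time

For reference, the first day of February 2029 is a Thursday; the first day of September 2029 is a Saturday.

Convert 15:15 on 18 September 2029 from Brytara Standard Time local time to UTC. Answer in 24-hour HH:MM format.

1 February 2029 is a Thursday, so Saturdays fall on 3, 10, 17, 24; the last is February 24.
1 September 2029 is a Saturday, so the first Saturday is September 1 and the fourth is September 22.
Daylight saving runs 24 February – 22 September; 18 September 2029 is inside that window, so Brytara Standard Time is at UTC+03:00.
15:15 local − 3h = 12:15 UTC.

12:15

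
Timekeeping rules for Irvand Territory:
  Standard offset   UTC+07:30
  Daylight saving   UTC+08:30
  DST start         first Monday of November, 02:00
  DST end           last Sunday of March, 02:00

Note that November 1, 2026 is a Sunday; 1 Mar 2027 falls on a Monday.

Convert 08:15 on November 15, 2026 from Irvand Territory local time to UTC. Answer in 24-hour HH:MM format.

1 November 2026 is a Sunday, so the first Monday is November 2.
1 March 2027 is a Monday, so Sundays fall on 7, 14, 21, 28; the last is March 28.
Daylight saving runs 2 November 2026 – 28 March 2027; November 15, 2026 is inside that window, so Irvand Territory is at UTC+08:30.
08:15 local − 8h30m = 23:45 UTC (rolling into the previous day, 14 November 2026).

23:45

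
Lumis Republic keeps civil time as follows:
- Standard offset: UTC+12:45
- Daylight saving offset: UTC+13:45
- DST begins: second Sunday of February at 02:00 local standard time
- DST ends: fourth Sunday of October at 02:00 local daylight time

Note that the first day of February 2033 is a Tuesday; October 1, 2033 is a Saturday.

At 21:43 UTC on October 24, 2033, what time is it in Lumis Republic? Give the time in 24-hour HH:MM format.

10:28

1 February 2033 is a Tuesday, so the first Sunday is February 6 and the second is February 13.
1 October 2033 is a Saturday, so the first Sunday is October 2 and the fourth is October 23.
At the standard offset (UTC+12:45), 21:43 UTC + 12h45m = 10:28 Lumis Republic standard time (rolling into the next day, 25 October 2033).
The standard-time date in Lumis Republic, October 25, 2033, is outside the daylight-saving period (13 February – 23 October), so Lumis Republic is on standard time, UTC+12:45.
21:43 UTC + 12h45m = 10:28 local (rolling into the next day, 25 October 2033).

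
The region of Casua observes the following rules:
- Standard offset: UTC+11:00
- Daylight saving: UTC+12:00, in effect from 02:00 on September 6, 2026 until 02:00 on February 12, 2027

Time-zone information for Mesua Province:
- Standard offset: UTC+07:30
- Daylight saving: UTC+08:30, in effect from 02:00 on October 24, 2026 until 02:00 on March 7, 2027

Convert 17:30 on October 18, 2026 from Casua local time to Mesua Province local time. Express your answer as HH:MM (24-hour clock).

13:00

Daylight saving runs 6 September 2026 – 12 February 2027; October 18, 2026 is inside that window, so Casua is at UTC+12:00.
17:30 Casua − 12h = 05:30 UTC.
At the standard offset (UTC+07:30), 05:30 UTC + 7h30m = 13:00 Mesua Province standard time.
The standard-time date in Mesua Province, October 18, 2026, is outside the daylight-saving period (24 October 2026 – 7 March 2027), so Mesua Province is on standard time, UTC+07:30.
05:30 UTC + 7h30m = 13:00 Mesua Province.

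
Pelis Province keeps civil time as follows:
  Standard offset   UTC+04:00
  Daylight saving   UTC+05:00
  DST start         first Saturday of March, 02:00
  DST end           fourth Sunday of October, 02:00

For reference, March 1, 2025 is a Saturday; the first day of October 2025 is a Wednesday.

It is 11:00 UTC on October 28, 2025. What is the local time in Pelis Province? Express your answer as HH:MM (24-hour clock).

1 March 2025 is a Saturday, so the first Saturday is March 1.
1 October 2025 is a Wednesday, so the first Sunday is October 5 and the fourth is October 26.
At the standard offset (UTC+04:00), 11:00 UTC + 4h = 15:00 Pelis Province standard time.
The standard-time date in Pelis Province, October 28, 2025, does not fall between 1 March and 26 October, so daylight saving is not in effect and Pelis Province is at UTC+04:00.
11:00 UTC + 4h = 15:00 local.

15:00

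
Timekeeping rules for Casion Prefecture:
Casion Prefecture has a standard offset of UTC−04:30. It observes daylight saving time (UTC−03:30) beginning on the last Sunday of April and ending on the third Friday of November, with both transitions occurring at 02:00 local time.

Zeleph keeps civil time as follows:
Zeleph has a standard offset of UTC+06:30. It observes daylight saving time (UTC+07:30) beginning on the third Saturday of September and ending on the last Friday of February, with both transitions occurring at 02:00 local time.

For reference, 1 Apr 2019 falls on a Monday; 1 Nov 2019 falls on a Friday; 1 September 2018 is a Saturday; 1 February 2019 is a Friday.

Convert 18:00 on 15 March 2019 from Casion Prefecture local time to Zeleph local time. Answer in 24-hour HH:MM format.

05:00

1 April 2019 is a Monday, so Sundays fall on 7, 14, 21, 28; the last is April 28.
1 November 2019 is a Friday, so the first Friday is November 1 and the third is November 15.
15 March 2019 is outside the daylight-saving period (28 April – 15 November), so Casion Prefecture is on standard time, UTC−04:30.
18:00 Casion Prefecture + 4h30m = 22:30 UTC.
1 September 2018 is a Saturday, so the first Saturday is September 1 and the third is September 15.
1 February 2019 is a Friday, so Fridays fall on 1, 8, 15, 22; the last is February 22.
At the standard offset (UTC+06:30), 22:30 UTC + 6h30m = 05:00 Zeleph standard time (rolling into the next day, 16 March 2019).
The standard-time date in Zeleph, 16 March 2019, is outside the daylight-saving period (15 September 2018 – 22 February 2019), so Zeleph is on standard time, UTC+06:30.
22:30 UTC + 6h30m = 05:00 Zeleph (rolling into the next day, 16 March 2019).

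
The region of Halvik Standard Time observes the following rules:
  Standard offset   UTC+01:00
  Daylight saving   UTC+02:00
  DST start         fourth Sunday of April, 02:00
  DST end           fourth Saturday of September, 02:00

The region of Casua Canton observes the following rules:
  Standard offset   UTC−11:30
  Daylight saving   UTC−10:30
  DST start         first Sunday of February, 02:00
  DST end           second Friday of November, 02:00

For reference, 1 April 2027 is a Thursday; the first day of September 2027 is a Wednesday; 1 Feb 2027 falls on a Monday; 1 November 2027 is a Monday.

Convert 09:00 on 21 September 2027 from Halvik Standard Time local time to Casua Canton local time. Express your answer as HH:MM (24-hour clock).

20:30

1 April 2027 is a Thursday, so the first Sunday is April 4 and the fourth is April 25.
1 September 2027 is a Wednesday, so the first Saturday is September 4 and the fourth is September 25.
Daylight saving runs 25 April – 25 September; 21 September 2027 is inside that window, so Halvik Standard Time is at UTC+02:00.
09:00 Halvik Standard Time − 2h = 07:00 UTC.
1 February 2027 is a Monday, so the first Sunday is February 7.
1 November 2027 is a Monday, so the first Friday is November 5 and the second is November 12.
At the standard offset (UTC−11:30), 07:00 UTC − 11h30m = 19:30 Casua Canton standard time (rolling into the previous day, 20 September 2027).
The standard-time date in Casua Canton, 20 September 2027, falls between 7 February and 12 November, so daylight saving is in effect and Casua Canton is at UTC−10:30.
07:00 UTC − 10h30m = 20:30 Casua Canton (rolling into the previous day, 20 September 2027).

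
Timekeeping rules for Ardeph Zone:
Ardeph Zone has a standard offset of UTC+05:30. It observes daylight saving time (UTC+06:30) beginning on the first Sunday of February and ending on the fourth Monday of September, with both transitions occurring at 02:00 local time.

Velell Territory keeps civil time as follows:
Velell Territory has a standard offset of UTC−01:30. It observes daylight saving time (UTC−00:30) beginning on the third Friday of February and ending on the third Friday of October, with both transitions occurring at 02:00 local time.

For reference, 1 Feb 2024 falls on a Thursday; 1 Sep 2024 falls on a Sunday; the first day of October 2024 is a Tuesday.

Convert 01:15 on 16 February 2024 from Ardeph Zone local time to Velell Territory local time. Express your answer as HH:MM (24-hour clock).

17:15

1 February 2024 is a Thursday, so the first Sunday is February 4.
1 September 2024 is a Sunday, so the first Monday is September 2 and the fourth is September 23.
16 February 2024 lies within the daylight-saving period (4 February – 23 September), so Ardeph Zone is on daylight time, UTC+06:30.
01:15 Ardeph Zone − 6h30m = 18:45 UTC (rolling into the previous day, 15 February 2024).
1 February 2024 is a Thursday, so the first Friday is February 2 and the third is February 16.
1 October 2024 is a Tuesday, so the first Friday is October 4 and the third is October 18.
At the standard offset (UTC−01:30), 18:45 UTC − 1h30m = 17:15 Velell Territory standard time.
The standard-time date in Velell Territory, 15 February 2024, is outside the daylight-saving period (16 February – 18 October), so Velell Territory is on standard time, UTC−01:30.
18:45 UTC − 1h30m = 17:15 Velell Territory.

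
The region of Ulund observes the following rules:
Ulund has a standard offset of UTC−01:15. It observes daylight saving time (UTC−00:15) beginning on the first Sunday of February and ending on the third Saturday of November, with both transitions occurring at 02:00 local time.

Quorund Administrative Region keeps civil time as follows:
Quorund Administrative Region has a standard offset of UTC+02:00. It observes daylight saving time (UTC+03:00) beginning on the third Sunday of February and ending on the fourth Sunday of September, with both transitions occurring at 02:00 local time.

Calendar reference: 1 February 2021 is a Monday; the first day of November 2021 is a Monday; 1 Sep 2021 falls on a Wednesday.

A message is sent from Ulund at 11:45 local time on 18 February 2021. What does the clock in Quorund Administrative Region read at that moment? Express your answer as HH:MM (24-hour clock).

14:00

1 February 2021 is a Monday, so the first Sunday is February 7.
1 November 2021 is a Monday, so the first Saturday is November 6 and the third is November 20.
18 February 2021 falls between 7 February and 20 November, so daylight saving is in effect and Ulund is at UTC−00:15.
11:45 Ulund + 0h15m = 12:00 UTC.
1 February 2021 is a Monday, so the first Sunday is February 7 and the third is February 21.
1 September 2021 is a Wednesday, so the first Sunday is September 5 and the fourth is September 26.
At the standard offset (UTC+02:00), 12:00 UTC + 2h = 14:00 Quorund Administrative Region standard time.
The standard-time date in Quorund Administrative Region, 18 February 2021, is outside the daylight-saving period (21 February – 26 September), so Quorund Administrative Region is on standard time, UTC+02:00.
12:00 UTC + 2h = 14:00 Quorund Administrative Region.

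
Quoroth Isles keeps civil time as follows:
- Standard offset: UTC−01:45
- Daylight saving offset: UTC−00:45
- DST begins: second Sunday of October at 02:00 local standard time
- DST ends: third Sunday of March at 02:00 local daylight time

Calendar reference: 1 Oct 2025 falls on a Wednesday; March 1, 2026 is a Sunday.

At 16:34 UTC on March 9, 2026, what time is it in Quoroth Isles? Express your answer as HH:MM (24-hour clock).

1 October 2025 is a Wednesday, so the first Sunday is October 5 and the second is October 12.
1 March 2026 is a Sunday, so the first Sunday is March 1 and the third is March 15.
At the standard offset (UTC−01:45), 16:34 UTC − 1h45m = 14:49 Quoroth Isles standard time.
The standard-time date in Quoroth Isles, March 9, 2026, lies within the daylight-saving period (12 October 2025 – 15 March 2026), so Quoroth Isles is on daylight time, UTC−00:45.
16:34 UTC − 0h45m = 15:49 local.

15:49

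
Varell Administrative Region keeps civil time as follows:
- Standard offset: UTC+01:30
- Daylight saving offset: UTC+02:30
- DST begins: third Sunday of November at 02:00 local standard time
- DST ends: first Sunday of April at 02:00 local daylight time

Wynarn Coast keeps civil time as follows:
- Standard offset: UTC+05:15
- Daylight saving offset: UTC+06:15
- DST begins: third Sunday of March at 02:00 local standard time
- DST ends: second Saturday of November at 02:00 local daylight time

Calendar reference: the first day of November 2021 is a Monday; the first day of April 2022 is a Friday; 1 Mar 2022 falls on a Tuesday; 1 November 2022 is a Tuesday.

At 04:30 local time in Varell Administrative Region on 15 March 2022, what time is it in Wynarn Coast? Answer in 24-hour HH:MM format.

07:15

1 November 2021 is a Monday, so the first Sunday is November 7 and the third is November 21.
1 April 2022 is a Friday, so the first Sunday is April 3.
15 March 2022 lies within the daylight-saving period (21 November 2021 – 3 April 2022), so Varell Administrative Region is on daylight time, UTC+02:30.
04:30 Varell Administrative Region − 2h30m = 02:00 UTC.
1 March 2022 is a Tuesday, so the first Sunday is March 6 and the third is March 20.
1 November 2022 is a Tuesday, so the first Saturday is November 5 and the second is November 12.
At the standard offset (UTC+05:15), 02:00 UTC + 5h15m = 07:15 Wynarn Coast standard time.
The standard-time date in Wynarn Coast, 15 March 2022, does not fall between 20 March and 12 November, so daylight saving is not in effect and Wynarn Coast is at UTC+05:15.
02:00 UTC + 5h15m = 07:15 Wynarn Coast.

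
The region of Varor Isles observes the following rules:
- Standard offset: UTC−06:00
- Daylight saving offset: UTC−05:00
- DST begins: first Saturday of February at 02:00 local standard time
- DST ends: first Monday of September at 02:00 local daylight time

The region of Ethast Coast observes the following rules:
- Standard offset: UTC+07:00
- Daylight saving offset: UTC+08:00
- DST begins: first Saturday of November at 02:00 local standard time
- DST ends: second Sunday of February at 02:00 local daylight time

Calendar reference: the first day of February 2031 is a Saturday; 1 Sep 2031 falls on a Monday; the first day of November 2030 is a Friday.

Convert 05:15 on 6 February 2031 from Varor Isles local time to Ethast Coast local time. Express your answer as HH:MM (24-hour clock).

1 February 2031 is a Saturday, so the first Saturday is February 1.
1 September 2031 is a Monday, so the first Monday is September 1.
6 February 2031 falls between 1 February and 1 September, so daylight saving is in effect and Varor Isles is at UTC−05:00.
05:15 Varor Isles + 5h = 10:15 UTC.
1 November 2030 is a Friday, so the first Saturday is November 2.
1 February 2031 is a Saturday, so the first Sunday is February 2 and the second is February 9.
At the standard offset (UTC+07:00), 10:15 UTC + 7h = 17:15 Ethast Coast standard time.
Daylight saving runs 2 November 2030 – 9 February 2031; the standard-time date in Ethast Coast, 6 February 2031, is inside that window, so Ethast Coast is at UTC+08:00.
10:15 UTC + 8h = 18:15 Ethast Coast.

18:15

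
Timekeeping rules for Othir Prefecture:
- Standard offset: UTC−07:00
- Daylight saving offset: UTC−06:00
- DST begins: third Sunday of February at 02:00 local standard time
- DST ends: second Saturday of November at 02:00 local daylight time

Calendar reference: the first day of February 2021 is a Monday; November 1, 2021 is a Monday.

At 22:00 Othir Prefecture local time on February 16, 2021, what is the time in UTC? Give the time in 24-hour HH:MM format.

1 February 2021 is a Monday, so the first Sunday is February 7 and the third is February 21.
1 November 2021 is a Monday, so the first Saturday is November 6 and the second is November 13.
February 16, 2021 does not fall between 21 February and 13 November, so daylight saving is not in effect and Othir Prefecture is at UTC−07:00.
22:00 local + 7h = 05:00 UTC (rolling into the next day, 17 February 2021).

05:00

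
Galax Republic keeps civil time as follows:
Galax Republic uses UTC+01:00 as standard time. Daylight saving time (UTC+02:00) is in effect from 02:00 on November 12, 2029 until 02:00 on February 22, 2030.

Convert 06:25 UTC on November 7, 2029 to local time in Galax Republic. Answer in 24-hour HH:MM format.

At the standard offset (UTC+01:00), 06:25 UTC + 1h = 07:25 Galax Republic standard time.
Daylight saving runs 12 November 2029 – 22 February 2030; the standard-time date in Galax Republic, November 7, 2029, is outside that window, so Galax Republic is on standard time at UTC+01:00.
06:25 UTC + 1h = 07:25 local.

07:25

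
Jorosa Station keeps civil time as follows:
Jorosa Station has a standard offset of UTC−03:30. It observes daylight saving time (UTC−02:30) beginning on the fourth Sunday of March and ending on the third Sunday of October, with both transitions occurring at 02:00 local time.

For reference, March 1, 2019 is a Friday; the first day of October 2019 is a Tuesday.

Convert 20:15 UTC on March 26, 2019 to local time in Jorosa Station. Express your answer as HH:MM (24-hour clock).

17:45

1 March 2019 is a Friday, so the first Sunday is March 3 and the fourth is March 24.
1 October 2019 is a Tuesday, so the first Sunday is October 6 and the third is October 20.
At the standard offset (UTC−03:30), 20:15 UTC − 3h30m = 16:45 Jorosa Station standard time.
The standard-time date in Jorosa Station, March 26, 2019, lies within the daylight-saving period (24 March – 20 October), so Jorosa Station is on daylight time, UTC−02:30.
20:15 UTC − 2h30m = 17:45 local.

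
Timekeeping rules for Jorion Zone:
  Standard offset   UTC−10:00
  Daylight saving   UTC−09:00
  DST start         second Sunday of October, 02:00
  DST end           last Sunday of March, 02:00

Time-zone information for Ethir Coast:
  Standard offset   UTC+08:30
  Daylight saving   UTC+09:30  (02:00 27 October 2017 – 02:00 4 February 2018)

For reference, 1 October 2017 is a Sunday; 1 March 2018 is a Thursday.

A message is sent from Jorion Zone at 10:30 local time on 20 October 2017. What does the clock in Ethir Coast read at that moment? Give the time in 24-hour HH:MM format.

04:00

1 October 2017 is a Sunday, so the first Sunday is October 1 and the second is October 8.
1 March 2018 is a Thursday, so Sundays fall on 4, 11, 18, 25; the last is March 25.
20 October 2017 lies within the daylight-saving period (8 October 2017 – 25 March 2018), so Jorion Zone is on daylight time, UTC−09:00.
10:30 Jorion Zone + 9h = 19:30 UTC.
At the standard offset (UTC+08:30), 19:30 UTC + 8h30m = 04:00 Ethir Coast standard time (rolling into the next day, 21 October 2017).
The standard-time date in Ethir Coast, 21 October 2017, does not fall between 27 October 2017 and 4 February 2018, so daylight saving is not in effect and Ethir Coast is at UTC+08:30.
19:30 UTC + 8h30m = 04:00 Ethir Coast (rolling into the next day, 21 October 2017).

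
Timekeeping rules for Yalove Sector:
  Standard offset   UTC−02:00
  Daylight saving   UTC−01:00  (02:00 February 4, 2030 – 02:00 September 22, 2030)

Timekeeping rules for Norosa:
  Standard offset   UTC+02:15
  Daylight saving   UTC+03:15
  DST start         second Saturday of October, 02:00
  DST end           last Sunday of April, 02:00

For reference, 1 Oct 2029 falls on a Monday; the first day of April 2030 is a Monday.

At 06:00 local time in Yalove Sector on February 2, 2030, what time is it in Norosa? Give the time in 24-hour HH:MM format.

11:15

Daylight saving runs 4 February – 22 September; February 2, 2030 is outside that window, so Yalove Sector is on standard time at UTC−02:00.
06:00 Yalove Sector + 2h = 08:00 UTC.
1 October 2029 is a Monday, so the first Saturday is October 6 and the second is October 13.
1 April 2030 is a Monday, so Sundays fall on 7, 14, 21, 28; the last is April 28.
At the standard offset (UTC+02:15), 08:00 UTC + 2h15m = 10:15 Norosa standard time.
Daylight saving runs 13 October 2029 – 28 April 2030; the standard-time date in Norosa, February 2, 2030, is inside that window, so Norosa is at UTC+03:15.
08:00 UTC + 3h15m = 11:15 Norosa.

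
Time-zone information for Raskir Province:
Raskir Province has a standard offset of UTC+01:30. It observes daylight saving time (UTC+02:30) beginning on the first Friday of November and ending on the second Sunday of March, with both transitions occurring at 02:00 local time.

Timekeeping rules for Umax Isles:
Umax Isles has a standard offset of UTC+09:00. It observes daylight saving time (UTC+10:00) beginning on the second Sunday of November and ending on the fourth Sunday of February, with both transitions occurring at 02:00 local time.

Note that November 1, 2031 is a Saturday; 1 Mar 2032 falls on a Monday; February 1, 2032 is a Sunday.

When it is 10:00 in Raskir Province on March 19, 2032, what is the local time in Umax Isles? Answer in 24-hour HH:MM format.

17:30

1 November 2031 is a Saturday, so the first Friday is November 7.
1 March 2032 is a Monday, so the first Sunday is March 7 and the second is March 14.
March 19, 2032 does not fall between 7 November 2031 and 14 March 2032, so daylight saving is not in effect and Raskir Province is at UTC+01:30.
10:00 Raskir Province − 1h30m = 08:30 UTC.
1 November 2031 is a Saturday, so the first Sunday is November 2 and the second is November 9.
1 February 2032 is a Sunday, so the first Sunday is February 1 and the fourth is February 22.
At the standard offset (UTC+09:00), 08:30 UTC + 9h = 17:30 Umax Isles standard time.
The standard-time date in Umax Isles, March 19, 2032, is outside the daylight-saving period (9 November 2031 – 22 February 2032), so Umax Isles is on standard time, UTC+09:00.
08:30 UTC + 9h = 17:30 Umax Isles.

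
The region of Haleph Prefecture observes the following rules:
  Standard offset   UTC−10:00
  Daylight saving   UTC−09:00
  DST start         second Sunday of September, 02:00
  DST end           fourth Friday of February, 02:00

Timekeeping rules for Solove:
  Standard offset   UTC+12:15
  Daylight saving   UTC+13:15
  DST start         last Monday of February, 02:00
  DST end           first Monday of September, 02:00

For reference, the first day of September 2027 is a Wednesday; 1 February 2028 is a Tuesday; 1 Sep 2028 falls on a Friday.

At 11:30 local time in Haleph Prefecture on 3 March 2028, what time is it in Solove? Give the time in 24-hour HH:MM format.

10:45

1 September 2027 is a Wednesday, so the first Sunday is September 5 and the second is September 12.
1 February 2028 is a Tuesday, so the first Friday is February 4 and the fourth is February 25.
Daylight saving runs 12 September 2027 – 25 February 2028; 3 March 2028 is outside that window, so Haleph Prefecture is on standard time at UTC−10:00.
11:30 Haleph Prefecture + 10h = 21:30 UTC.
1 February 2028 is a Tuesday, so Mondays fall on 7, 14, 21, 28; the last is February 28.
1 September 2028 is a Friday, so the first Monday is September 4.
At the standard offset (UTC+12:15), 21:30 UTC + 12h15m = 09:45 Solove standard time (rolling into the next day, 4 March 2028).
The standard-time date in Solove, 4 March 2028, falls between 28 February and 4 September, so daylight saving is in effect and Solove is at UTC+13:15.
21:30 UTC + 13h15m = 10:45 Solove (rolling into the next day, 4 March 2028).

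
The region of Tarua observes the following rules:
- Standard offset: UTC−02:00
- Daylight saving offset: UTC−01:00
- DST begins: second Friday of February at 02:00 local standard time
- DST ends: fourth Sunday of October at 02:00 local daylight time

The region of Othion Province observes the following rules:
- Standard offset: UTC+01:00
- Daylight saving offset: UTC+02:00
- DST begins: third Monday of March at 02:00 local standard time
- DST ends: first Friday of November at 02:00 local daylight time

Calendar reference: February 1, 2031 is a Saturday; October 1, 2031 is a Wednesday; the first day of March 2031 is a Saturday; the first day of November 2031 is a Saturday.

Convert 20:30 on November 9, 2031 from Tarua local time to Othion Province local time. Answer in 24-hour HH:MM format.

23:30

1 February 2031 is a Saturday, so the first Friday is February 7 and the second is February 14.
1 October 2031 is a Wednesday, so the first Sunday is October 5 and the fourth is October 26.
November 9, 2031 does not fall between 14 February and 26 October, so daylight saving is not in effect and Tarua is at UTC−02:00.
20:30 Tarua + 2h = 22:30 UTC.
1 March 2031 is a Saturday, so the first Monday is March 3 and the third is March 17.
1 November 2031 is a Saturday, so the first Friday is November 7.
At the standard offset (UTC+01:00), 22:30 UTC + 1h = 23:30 Othion Province standard time.
The standard-time date in Othion Province, November 9, 2031, does not fall between 17 March and 7 November, so daylight saving is not in effect and Othion Province is at UTC+01:00.
22:30 UTC + 1h = 23:30 Othion Province.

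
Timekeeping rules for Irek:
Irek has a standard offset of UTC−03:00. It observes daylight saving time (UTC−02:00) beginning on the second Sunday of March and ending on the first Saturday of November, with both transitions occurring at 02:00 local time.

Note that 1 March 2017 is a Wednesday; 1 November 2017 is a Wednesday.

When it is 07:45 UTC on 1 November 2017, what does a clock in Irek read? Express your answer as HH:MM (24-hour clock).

1 March 2017 is a Wednesday, so the first Sunday is March 5 and the second is March 12.
1 November 2017 is a Wednesday, so the first Saturday is November 4.
At the standard offset (UTC−03:00), 07:45 UTC − 3h = 04:45 Irek standard time.
Daylight saving runs 12 March – 4 November; the standard-time date in Irek, 1 November 2017, is inside that window, so Irek is at UTC−02:00.
07:45 UTC − 2h = 05:45 local.

05:45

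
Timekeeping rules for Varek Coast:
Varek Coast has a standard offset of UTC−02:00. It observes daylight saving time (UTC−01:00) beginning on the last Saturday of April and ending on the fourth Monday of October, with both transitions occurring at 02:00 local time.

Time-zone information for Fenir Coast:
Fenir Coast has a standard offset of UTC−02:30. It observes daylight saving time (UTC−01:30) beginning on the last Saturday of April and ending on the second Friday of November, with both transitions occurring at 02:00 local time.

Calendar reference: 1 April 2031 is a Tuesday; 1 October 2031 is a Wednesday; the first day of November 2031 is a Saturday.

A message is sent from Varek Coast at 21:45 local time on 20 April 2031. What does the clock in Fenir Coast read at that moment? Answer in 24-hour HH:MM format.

21:15

1 April 2031 is a Tuesday, so Saturdays fall on 5, 12, 19, 26; the last is April 26.
1 October 2031 is a Wednesday, so the first Monday is October 6 and the fourth is October 27.
Daylight saving runs 26 April – 27 October; 20 April 2031 is outside that window, so Varek Coast is on standard time at UTC−02:00.
21:45 Varek Coast + 2h = 23:45 UTC.
1 April 2031 is a Tuesday, so Saturdays fall on 5, 12, 19, 26; the last is April 26.
1 November 2031 is a Saturday, so the first Friday is November 7 and the second is November 14.
At the standard offset (UTC−02:30), 23:45 UTC − 2h30m = 21:15 Fenir Coast standard time.
Daylight saving runs 26 April – 14 November; the standard-time date in Fenir Coast, 20 April 2031, is outside that window, so Fenir Coast is on standard time at UTC−02:30.
23:45 UTC − 2h30m = 21:15 Fenir Coast.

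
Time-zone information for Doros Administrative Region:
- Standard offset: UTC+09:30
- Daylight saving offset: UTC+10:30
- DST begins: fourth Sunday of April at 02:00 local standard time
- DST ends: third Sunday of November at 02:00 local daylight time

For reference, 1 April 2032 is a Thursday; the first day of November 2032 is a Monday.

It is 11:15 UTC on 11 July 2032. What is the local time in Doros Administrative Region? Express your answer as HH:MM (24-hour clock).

21:45

1 April 2032 is a Thursday, so the first Sunday is April 4 and the fourth is April 25.
1 November 2032 is a Monday, so the first Sunday is November 7 and the third is November 21.
At the standard offset (UTC+09:30), 11:15 UTC + 9h30m = 20:45 Doros Administrative Region standard time.
Daylight saving runs 25 April – 21 November; the standard-time date in Doros Administrative Region, 11 July 2032, is inside that window, so Doros Administrative Region is at UTC+10:30.
11:15 UTC + 10h30m = 21:45 local.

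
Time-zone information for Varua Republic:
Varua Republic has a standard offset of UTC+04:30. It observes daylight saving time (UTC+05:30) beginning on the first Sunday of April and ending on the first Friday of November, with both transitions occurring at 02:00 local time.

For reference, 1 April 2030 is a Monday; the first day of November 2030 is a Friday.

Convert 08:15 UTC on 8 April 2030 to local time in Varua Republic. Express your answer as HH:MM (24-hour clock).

13:45

1 April 2030 is a Monday, so the first Sunday is April 7.
1 November 2030 is a Friday, so the first Friday is November 1.
At the standard offset (UTC+04:30), 08:15 UTC + 4h30m = 12:45 Varua Republic standard time.
The standard-time date in Varua Republic, 8 April 2030, lies within the daylight-saving period (7 April – 1 November), so Varua Republic is on daylight time, UTC+05:30.
08:15 UTC + 5h30m = 13:45 local.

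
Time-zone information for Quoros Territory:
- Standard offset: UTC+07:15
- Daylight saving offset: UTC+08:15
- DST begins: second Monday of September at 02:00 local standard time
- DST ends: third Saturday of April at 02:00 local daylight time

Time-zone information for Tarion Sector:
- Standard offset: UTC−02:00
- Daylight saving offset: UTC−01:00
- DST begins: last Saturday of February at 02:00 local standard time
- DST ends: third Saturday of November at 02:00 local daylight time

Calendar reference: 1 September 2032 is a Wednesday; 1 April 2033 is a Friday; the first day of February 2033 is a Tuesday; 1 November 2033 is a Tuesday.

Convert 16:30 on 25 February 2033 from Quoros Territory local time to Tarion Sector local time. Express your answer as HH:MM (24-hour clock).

1 September 2032 is a Wednesday, so the first Monday is September 6 and the second is September 13.
1 April 2033 is a Friday, so the first Saturday is April 2 and the third is April 16.
Daylight saving runs 13 September 2032 – 16 April 2033; 25 February 2033 is inside that window, so Quoros Territory is at UTC+08:15.
16:30 Quoros Territory − 8h15m = 08:15 UTC.
1 February 2033 is a Tuesday, so Saturdays fall on 5, 12, 19, 26; the last is February 26.
1 November 2033 is a Tuesday, so the first Saturday is November 5 and the third is November 19.
At the standard offset (UTC−02:00), 08:15 UTC − 2h = 06:15 Tarion Sector standard time.
The standard-time date in Tarion Sector, 25 February 2033, does not fall between 26 February and 19 November, so daylight saving is not in effect and Tarion Sector is at UTC−02:00.
08:15 UTC − 2h = 06:15 Tarion Sector.

06:15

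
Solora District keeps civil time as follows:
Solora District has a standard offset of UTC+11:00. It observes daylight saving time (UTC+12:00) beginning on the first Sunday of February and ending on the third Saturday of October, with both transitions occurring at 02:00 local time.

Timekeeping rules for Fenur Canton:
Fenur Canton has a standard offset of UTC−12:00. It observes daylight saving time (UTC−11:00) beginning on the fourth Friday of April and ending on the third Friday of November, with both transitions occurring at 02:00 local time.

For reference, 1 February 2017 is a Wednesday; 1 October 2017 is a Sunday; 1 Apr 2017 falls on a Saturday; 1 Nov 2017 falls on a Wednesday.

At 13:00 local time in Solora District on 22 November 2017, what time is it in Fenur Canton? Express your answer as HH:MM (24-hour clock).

1 February 2017 is a Wednesday, so the first Sunday is February 5.
1 October 2017 is a Sunday, so the first Saturday is October 7 and the third is October 21.
Daylight saving runs 5 February – 21 October; 22 November 2017 is outside that window, so Solora District is on standard time at UTC+11:00.
13:00 Solora District − 11h = 02:00 UTC.
1 April 2017 is a Saturday, so the first Friday is April 7 and the fourth is April 28.
1 November 2017 is a Wednesday, so the first Friday is November 3 and the third is November 17.
At the standard offset (UTC−12:00), 02:00 UTC − 12h = 14:00 Fenur Canton standard time (rolling into the previous day, 21 November 2017).
The standard-time date in Fenur Canton, 21 November 2017, is outside the daylight-saving period (28 April – 17 November), so Fenur Canton is on standard time, UTC−12:00.
02:00 UTC − 12h = 14:00 Fenur Canton (rolling into the previous day, 21 November 2017).

14:00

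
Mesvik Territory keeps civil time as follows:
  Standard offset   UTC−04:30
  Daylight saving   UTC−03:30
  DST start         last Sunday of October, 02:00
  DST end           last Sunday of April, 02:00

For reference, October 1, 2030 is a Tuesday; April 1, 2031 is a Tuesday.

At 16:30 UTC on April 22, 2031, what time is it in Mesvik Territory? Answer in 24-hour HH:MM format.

13:00

1 October 2030 is a Tuesday, so Sundays fall on 6, 13, 20, 27; the last is October 27.
1 April 2031 is a Tuesday, so Sundays fall on 6, 13, 20, 27; the last is April 27.
At the standard offset (UTC−04:30), 16:30 UTC − 4h30m = 12:00 Mesvik Territory standard time.
The standard-time date in Mesvik Territory, April 22, 2031, lies within the daylight-saving period (27 October 2030 – 27 April 2031), so Mesvik Territory is on daylight time, UTC−03:30.
16:30 UTC − 3h30m = 13:00 local.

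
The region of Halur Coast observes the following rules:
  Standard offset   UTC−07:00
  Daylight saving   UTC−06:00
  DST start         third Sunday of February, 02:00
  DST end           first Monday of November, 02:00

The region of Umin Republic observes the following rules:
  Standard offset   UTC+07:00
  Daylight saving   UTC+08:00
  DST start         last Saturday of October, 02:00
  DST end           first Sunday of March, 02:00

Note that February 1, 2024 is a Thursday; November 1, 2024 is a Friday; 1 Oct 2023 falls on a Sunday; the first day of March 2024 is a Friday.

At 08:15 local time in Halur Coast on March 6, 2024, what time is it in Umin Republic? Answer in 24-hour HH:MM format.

1 February 2024 is a Thursday, so the first Sunday is February 4 and the third is February 18.
1 November 2024 is a Friday, so the first Monday is November 4.
March 6, 2024 lies within the daylight-saving period (18 February – 4 November), so Halur Coast is on daylight time, UTC−06:00.
08:15 Halur Coast + 6h = 14:15 UTC.
1 October 2023 is a Sunday, so Saturdays fall on 7, 14, 21, 28; the last is October 28.
1 March 2024 is a Friday, so the first Sunday is March 3.
At the standard offset (UTC+07:00), 14:15 UTC + 7h = 21:15 Umin Republic standard time.
Daylight saving runs 28 October 2023 – 3 March 2024; the standard-time date in Umin Republic, March 6, 2024, is outside that window, so Umin Republic is on standard time at UTC+07:00.
14:15 UTC + 7h = 21:15 Umin Republic.

21:15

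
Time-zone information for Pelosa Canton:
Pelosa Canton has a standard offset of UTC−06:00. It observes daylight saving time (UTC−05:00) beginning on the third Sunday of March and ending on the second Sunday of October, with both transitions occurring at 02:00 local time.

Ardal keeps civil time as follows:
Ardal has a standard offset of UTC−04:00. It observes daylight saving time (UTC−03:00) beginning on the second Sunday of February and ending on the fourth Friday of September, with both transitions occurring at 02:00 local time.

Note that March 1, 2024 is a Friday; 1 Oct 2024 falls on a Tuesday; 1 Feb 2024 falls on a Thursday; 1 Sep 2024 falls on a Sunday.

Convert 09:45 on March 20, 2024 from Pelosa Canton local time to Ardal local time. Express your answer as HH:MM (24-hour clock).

11:45

1 March 2024 is a Friday, so the first Sunday is March 3 and the third is March 17.
1 October 2024 is a Tuesday, so the first Sunday is October 6 and the second is October 13.
March 20, 2024 lies within the daylight-saving period (17 March – 13 October), so Pelosa Canton is on daylight time, UTC−05:00.
09:45 Pelosa Canton + 5h = 14:45 UTC.
1 February 2024 is a Thursday, so the first Sunday is February 4 and the second is February 11.
1 September 2024 is a Sunday, so the first Friday is September 6 and the fourth is September 27.
At the standard offset (UTC−04:00), 14:45 UTC − 4h = 10:45 Ardal standard time.
The standard-time date in Ardal, March 20, 2024, falls between 11 February and 27 September, so daylight saving is in effect and Ardal is at UTC−03:00.
14:45 UTC − 3h = 11:45 Ardal.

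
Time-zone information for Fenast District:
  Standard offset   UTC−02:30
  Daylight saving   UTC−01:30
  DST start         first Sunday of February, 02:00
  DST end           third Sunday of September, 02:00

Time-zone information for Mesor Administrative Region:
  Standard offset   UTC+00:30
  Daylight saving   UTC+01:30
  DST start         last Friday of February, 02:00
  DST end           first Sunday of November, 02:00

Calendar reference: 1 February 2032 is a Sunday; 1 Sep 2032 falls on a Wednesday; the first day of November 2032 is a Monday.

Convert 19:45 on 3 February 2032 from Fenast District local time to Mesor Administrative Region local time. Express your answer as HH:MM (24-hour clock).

1 February 2032 is a Sunday, so the first Sunday is February 1.
1 September 2032 is a Wednesday, so the first Sunday is September 5 and the third is September 19.
3 February 2032 lies within the daylight-saving period (1 February – 19 September), so Fenast District is on daylight time, UTC−01:30.
19:45 Fenast District + 1h30m = 21:15 UTC.
1 February 2032 is a Sunday, so Fridays fall on 6, 13, 20, 27; the last is February 27.
1 November 2032 is a Monday, so the first Sunday is November 7.
At the standard offset (UTC+00:30), 21:15 UTC + 0h30m = 21:45 Mesor Administrative Region standard time.
Daylight saving runs 27 February – 7 November; the standard-time date in Mesor Administrative Region, 3 February 2032, is outside that window, so Mesor Administrative Region is on standard time at UTC+00:30.
21:15 UTC + 0h30m = 21:45 Mesor Administrative Region.

21:45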